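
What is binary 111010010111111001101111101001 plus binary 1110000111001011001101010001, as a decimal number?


111010010111111001101111101001 + 1110000111001011001101010001 = 1001000011111000100111100111010 = 1216106298

1216106298


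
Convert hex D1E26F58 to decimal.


D1E26F58 hex = 3521277784 decimal

3521277784


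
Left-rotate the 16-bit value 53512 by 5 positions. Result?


Rotate 0b1101000100001000 left by 5 (16-bit) = 0b10000100011010 = 8474

8474


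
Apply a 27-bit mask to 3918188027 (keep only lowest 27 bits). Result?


3918188027 & 134217727 = 25873915

25873915


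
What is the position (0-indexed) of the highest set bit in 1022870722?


0b111100111101111100010011000010. Highest set bit at position 29

29


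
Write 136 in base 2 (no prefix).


136 = 10001000 in binary

10001000


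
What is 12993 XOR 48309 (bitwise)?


0b11001011000001 ^ 0b1011110010110101 = 0b1000111001110100 = 36468

36468


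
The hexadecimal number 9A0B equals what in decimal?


9A0B hex = 39435 decimal

39435


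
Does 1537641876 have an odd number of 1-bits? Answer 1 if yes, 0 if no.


0b1011011101001101000110110010100 has 16 ones => parity 0

0


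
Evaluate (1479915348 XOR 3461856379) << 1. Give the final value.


Step 1: 1479915348 ^ 3461856379 = 2523007791
Step 2: 2523007791 << 1 = 5046015582

5046015582


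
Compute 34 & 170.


0b100010 & 0b10101010 = 0b100010 = 34

34


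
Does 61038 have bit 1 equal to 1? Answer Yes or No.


0b1110111001101110, bit 1 = 1. Yes

Yes


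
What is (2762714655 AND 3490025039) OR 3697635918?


Step 1: 2762714655 & 3490025039 = 2147585551
Step 2: 2147585551 | 3697635918 = 3697671759

3697671759


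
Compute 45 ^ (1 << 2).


45 ^ (1 << 2) = 45 ^ 4 = 41

41


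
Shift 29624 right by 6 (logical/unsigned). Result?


0b111001110111000 >> 6 = 0b111001110 = 462

462


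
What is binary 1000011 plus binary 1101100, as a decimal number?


1000011 + 1101100 = 10101111 = 175

175


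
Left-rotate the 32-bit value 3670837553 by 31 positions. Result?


Rotate 0b11011010110011001000100100110001 left by 31 (32-bit) = 0b11101101011001100100010010011000 = 3982902424

3982902424


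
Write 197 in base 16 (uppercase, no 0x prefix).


197 = C5 hex

C5


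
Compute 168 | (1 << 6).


168 | (1 << 6) = 168 | 64 = 232

232


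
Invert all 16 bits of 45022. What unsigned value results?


45022 ^ 65535 = 20513

20513


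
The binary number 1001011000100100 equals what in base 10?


1001011000100100 in decimal = 38436

38436


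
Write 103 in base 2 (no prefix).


103 = 1100111 in binary

1100111


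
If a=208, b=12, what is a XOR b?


208 ^ 12 = 220

220


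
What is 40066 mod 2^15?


40066 & 32767 = 7298

7298


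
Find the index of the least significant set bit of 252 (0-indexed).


0b11111100. Lowest set bit at position 2

2


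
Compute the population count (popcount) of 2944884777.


0b10101111100001110110000000101001 has 15 set bits

15


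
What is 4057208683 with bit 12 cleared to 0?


4057208683 & ~(1 << 12) = 4057204587

4057204587


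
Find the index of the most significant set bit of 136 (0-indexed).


0b10001000. Highest set bit at position 7

7


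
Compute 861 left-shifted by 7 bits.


0b1101011101 << 7 = 0b11010111010000000 = 110208

110208


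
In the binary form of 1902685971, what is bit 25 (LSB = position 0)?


0b1110001011010001010111100010011, position 25 = 0

0


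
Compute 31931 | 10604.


0b111110010111011 | 0b10100101101100 = 0b111110111111111 = 32255

32255


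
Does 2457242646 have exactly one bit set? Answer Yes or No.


0b10010010011101101000110000010110. Multiple bits set => No

No


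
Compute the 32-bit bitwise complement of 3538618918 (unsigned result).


~0b11010010111010110000101000100110 = 0b101101000101001111010111011001 = 756348377 (32-bit unsigned)

756348377


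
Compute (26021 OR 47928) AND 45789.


Step 1: 26021 | 47928 = 65469
Step 2: 65469 & 45789 = 45725

45725


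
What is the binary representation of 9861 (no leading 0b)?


9861 = 10011010000101 in binary

10011010000101


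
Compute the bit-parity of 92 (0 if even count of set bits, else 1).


0b1011100 has 4 ones => parity 0

0


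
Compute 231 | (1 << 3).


231 | (1 << 3) = 231 | 8 = 239

239


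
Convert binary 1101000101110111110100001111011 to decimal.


1101000101110111110100001111011 in decimal = 1757145211

1757145211


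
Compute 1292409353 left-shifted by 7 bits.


0b1001101000010001001101000001001 << 7 = 0b10011010000100010011010000010010000000 = 165428397184

165428397184


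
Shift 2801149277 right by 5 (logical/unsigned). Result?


0b10100110111101100010010101011101 >> 5 = 0b101001101111011000100101010 = 87535914

87535914


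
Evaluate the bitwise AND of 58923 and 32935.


0b1110011000101011 & 0b1000000010100111 = 0b1000000000100011 = 32803

32803


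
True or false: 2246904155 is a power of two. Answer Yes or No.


0b10000101111011010000100101011011. Multiple bits set => No

No


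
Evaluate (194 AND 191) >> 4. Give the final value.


Step 1: 194 & 191 = 130
Step 2: 130 >> 4 = 8

8


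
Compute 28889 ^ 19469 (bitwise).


0b111000011011001 ^ 0b100110000001101 = 0b11110011010100 = 15572

15572


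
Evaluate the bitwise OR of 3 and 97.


0b11 | 0b1100001 = 0b1100011 = 99

99


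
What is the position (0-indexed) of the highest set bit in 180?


0b10110100. Highest set bit at position 7

7


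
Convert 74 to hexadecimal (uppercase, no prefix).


74 = 4A hex

4A


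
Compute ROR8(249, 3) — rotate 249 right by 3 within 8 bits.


Rotate 0b11111001 right by 3 (8-bit) = 0b111111 = 63

63


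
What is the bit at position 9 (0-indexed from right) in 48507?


0b1011110101111011, position 9 = 0

0


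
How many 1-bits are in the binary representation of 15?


0b1111 has 4 set bits

4


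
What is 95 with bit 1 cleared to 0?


95 & ~(1 << 1) = 93

93


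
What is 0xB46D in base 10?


B46D hex = 46189 decimal

46189


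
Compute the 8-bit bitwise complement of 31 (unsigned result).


~0b11111 = 0b11100000 = 224 (8-bit unsigned)

224


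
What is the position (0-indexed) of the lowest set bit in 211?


0b11010011. Lowest set bit at position 0

0


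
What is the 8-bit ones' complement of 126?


126 ^ 255 = 129

129


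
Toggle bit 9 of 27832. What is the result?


27832 ^ (1 << 9) = 27832 ^ 512 = 28344

28344


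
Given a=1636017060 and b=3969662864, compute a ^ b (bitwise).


1636017060 ^ 3969662864 = 2367659060

2367659060


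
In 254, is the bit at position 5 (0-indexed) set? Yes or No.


0b11111110, bit 5 = 1. Yes

Yes


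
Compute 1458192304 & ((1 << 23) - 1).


1458192304 & 8388607 = 6963120

6963120


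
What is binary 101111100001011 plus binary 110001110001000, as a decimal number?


101111100001011 + 110001110001000 = 1100001010010011 = 49811

49811


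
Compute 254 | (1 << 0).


254 | (1 << 0) = 254 | 1 = 255

255


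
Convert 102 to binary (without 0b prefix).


102 = 1100110 in binary

1100110


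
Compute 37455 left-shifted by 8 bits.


0b1001001001001111 << 8 = 0b100100100100111100000000 = 9588480

9588480


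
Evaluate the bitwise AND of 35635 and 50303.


0b1000101100110011 & 0b1100010001111111 = 0b1000000000110011 = 32819

32819


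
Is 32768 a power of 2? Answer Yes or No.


0b1000000000000000. Only one bit set => Yes

Yes


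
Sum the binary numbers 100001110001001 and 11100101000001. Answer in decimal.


100001110001001 + 11100101000001 = 111110011001010 = 31946

31946


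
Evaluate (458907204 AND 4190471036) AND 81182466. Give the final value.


Step 1: 458907204 & 4190471036 = 423625284
Step 2: 423625284 & 81182466 = 4194816

4194816


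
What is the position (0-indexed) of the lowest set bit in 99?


0b1100011. Lowest set bit at position 0

0


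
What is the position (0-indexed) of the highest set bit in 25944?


0b110010101011000. Highest set bit at position 14

14


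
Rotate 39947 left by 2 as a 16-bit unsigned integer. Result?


Rotate 0b1001110000001011 left by 2 (16-bit) = 0b111000000101110 = 28718

28718


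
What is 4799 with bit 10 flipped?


4799 ^ (1 << 10) = 4799 ^ 1024 = 5823

5823


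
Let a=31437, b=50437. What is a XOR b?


31437 ^ 50437 = 49096

49096


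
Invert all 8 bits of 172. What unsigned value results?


172 ^ 255 = 83

83


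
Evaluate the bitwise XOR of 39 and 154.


0b100111 ^ 0b10011010 = 0b10111101 = 189

189


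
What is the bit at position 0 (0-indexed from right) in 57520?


0b1110000010110000, position 0 = 0

0


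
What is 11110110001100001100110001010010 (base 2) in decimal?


11110110001100001100110001010010 in decimal = 4130393170

4130393170


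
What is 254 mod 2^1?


254 & 1 = 0

0


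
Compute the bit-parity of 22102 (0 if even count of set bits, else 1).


0b101011001010110 has 8 ones => parity 0

0


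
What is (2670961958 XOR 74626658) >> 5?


Step 1: 2670961958 ^ 74626658 = 2604733252
Step 2: 2604733252 >> 5 = 81397914

81397914


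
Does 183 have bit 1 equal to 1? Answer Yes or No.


0b10110111, bit 1 = 1. Yes

Yes


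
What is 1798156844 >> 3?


0b1101011001011011011001000101100 >> 3 = 0b1101011001011011011001000101 = 224769605

224769605


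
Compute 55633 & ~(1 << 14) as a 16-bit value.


55633 & ~(1 << 14) = 39249

39249


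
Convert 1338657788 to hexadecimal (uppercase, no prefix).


1338657788 = 4FCA4BFC hex

4FCA4BFC


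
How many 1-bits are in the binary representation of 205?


0b11001101 has 5 set bits

5


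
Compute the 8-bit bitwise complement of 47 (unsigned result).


~0b101111 = 0b11010000 = 208 (8-bit unsigned)

208


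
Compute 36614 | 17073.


0b1000111100000110 | 0b100001010110001 = 0b1100111110110111 = 53175

53175


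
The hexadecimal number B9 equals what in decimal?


B9 hex = 185 decimal

185


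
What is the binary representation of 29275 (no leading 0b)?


29275 = 111001001011011 in binary

111001001011011


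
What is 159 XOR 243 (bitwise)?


0b10011111 ^ 0b11110011 = 0b1101100 = 108

108


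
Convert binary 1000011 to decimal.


1000011 in decimal = 67

67


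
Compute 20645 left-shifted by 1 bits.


0b101000010100101 << 1 = 0b1010000101001010 = 41290

41290


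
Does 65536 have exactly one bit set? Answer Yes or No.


0b10000000000000000. Only one bit set => Yes

Yes


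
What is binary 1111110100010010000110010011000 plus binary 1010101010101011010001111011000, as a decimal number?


1111110100010010000110010011000 + 1010101010101011010001111011000 = 11010011110111101011000001110000 = 3554586736

3554586736


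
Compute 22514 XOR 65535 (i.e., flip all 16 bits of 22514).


22514 ^ 65535 = 43021

43021


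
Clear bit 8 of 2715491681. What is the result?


2715491681 & ~(1 << 8) = 2715491425

2715491425


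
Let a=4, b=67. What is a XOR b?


4 ^ 67 = 71

71


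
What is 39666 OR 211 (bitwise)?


0b1001101011110010 | 0b11010011 = 0b1001101011110011 = 39667

39667


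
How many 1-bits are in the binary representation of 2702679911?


0b10100001000101111001111101100111 has 18 set bits

18


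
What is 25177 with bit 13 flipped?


25177 ^ (1 << 13) = 25177 ^ 8192 = 16985

16985


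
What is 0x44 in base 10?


44 hex = 68 decimal

68


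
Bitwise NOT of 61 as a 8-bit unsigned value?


~0b111101 = 0b11000010 = 194 (8-bit unsigned)

194


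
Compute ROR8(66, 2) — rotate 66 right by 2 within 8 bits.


Rotate 0b1000010 right by 2 (8-bit) = 0b10010000 = 144

144


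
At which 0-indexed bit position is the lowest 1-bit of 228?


0b11100100. Lowest set bit at position 2

2


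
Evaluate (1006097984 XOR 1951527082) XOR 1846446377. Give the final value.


Step 1: 1006097984 ^ 1951527082 = 1336289002
Step 2: 1336289002 ^ 1846446377 = 564703171

564703171


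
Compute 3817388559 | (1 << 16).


3817388559 | (1 << 16) = 3817388559 | 65536 = 3817454095

3817454095


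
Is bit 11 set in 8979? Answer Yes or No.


0b10001100010011, bit 11 = 0. No

No


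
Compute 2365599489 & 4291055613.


0b10001101000000000010111100000001 & 0b11111111110001000100111111111101 = 0b10001101000000000000111100000001 = 2365591297

2365591297


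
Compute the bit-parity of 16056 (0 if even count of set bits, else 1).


0b11111010111000 has 9 ones => parity 1

1


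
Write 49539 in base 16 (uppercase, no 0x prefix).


49539 = C183 hex

C183


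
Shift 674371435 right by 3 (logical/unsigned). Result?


0b101000001100100001011101101011 >> 3 = 0b101000001100100001011101101 = 84296429

84296429


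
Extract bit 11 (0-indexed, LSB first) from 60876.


0b1110110111001100, position 11 = 1

1


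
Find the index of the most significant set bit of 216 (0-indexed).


0b11011000. Highest set bit at position 7

7


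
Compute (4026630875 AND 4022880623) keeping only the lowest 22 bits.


Step 1: 4026630875 & 4022880623 = 3758096459
Step 2: 3758096459 & 4194303 = 75

75


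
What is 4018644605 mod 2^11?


4018644605 & 2047 = 1661

1661


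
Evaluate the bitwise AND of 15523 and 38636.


0b11110010100011 & 0b1001011011101100 = 0b1010010100000 = 5280

5280


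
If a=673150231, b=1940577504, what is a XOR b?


673150231 ^ 1940577504 = 1538632183

1538632183


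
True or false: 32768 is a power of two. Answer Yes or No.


0b1000000000000000. Only one bit set => Yes

Yes


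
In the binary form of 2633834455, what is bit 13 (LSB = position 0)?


0b10011100111111010001111111010111, position 13 = 0

0


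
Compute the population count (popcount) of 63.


0b111111 has 6 set bits

6


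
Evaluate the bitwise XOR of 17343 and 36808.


0b100001110111111 ^ 0b1000111111001000 = 0b1100110001110111 = 52343

52343


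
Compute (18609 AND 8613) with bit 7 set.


Step 1: 18609 & 8613 = 161
Step 2: 161 | (1 << 7) = 161 | 128 = 161

161


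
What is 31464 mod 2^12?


31464 & 4095 = 2792

2792


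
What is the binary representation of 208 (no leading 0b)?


208 = 11010000 in binary

11010000


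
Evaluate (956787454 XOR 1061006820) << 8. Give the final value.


Step 1: 956787454 ^ 1061006820 = 104515354
Step 2: 104515354 << 8 = 26755930624

26755930624


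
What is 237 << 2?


0b11101101 << 2 = 0b1110110100 = 948

948


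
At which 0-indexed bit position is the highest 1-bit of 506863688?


0b11110001101100010000001001000. Highest set bit at position 28

28


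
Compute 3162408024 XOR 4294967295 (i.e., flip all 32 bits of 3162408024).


3162408024 ^ 4294967295 = 1132559271

1132559271


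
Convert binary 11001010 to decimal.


11001010 in decimal = 202

202


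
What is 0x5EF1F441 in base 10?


5EF1F441 hex = 1592915009 decimal

1592915009


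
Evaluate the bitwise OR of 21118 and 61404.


0b101001001111110 | 0b1110111111011100 = 0b1111111111111110 = 65534

65534


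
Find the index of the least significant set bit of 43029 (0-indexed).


0b1010100000010101. Lowest set bit at position 0

0


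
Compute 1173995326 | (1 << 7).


1173995326 | (1 << 7) = 1173995326 | 128 = 1173995454

1173995454


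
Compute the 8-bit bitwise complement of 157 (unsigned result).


~0b10011101 = 0b1100010 = 98 (8-bit unsigned)

98


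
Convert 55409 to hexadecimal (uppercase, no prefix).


55409 = D871 hex

D871


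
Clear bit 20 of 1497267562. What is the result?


1497267562 & ~(1 << 20) = 1496218986

1496218986


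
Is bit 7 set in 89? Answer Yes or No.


0b1011001, bit 7 = 0. No

No


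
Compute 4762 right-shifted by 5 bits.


0b1001010011010 >> 5 = 0b10010100 = 148

148


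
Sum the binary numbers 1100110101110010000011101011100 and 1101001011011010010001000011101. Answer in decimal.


1100110101110010000011101011100 + 1101001011011010010001000011101 = 11010000001001100010100101111001 = 3492161913

3492161913


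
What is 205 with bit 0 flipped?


205 ^ (1 << 0) = 205 ^ 1 = 204

204


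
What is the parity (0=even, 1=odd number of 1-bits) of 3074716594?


0b10110111010001000111001110110010 has 17 ones => parity 1

1


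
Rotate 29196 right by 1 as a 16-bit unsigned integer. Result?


Rotate 0b111001000001100 right by 1 (16-bit) = 0b11100100000110 = 14598

14598


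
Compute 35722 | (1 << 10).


35722 | (1 << 10) = 35722 | 1024 = 36746

36746


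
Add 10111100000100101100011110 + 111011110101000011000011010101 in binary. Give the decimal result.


10111100000100101100011110 + 111011110101000011000011010101 = 111110110001000111101111110011 = 1053064179

1053064179


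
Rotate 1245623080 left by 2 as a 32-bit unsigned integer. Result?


Rotate 0b1001010001111101011001100101000 left by 2 (32-bit) = 0b101000111110101100110010100001 = 687525025

687525025


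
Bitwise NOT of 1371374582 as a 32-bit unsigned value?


~0b1010001101111011000001111110110 = 0b10101110010000100111110000001001 = 2923592713 (32-bit unsigned)

2923592713


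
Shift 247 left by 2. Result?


0b11110111 << 2 = 0b1111011100 = 988

988


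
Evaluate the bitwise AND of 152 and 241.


0b10011000 & 0b11110001 = 0b10010000 = 144

144


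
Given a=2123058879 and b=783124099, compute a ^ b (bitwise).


2123058879 ^ 783124099 = 1344718908

1344718908


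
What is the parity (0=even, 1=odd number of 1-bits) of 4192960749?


0b11111001111010111000000011101101 has 19 ones => parity 1

1


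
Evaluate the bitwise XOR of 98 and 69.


0b1100010 ^ 0b1000101 = 0b100111 = 39

39


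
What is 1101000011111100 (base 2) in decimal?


1101000011111100 in decimal = 53500

53500


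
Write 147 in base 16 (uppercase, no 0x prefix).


147 = 93 hex

93


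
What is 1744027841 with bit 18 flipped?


1744027841 ^ (1 << 18) = 1744027841 ^ 262144 = 1744289985

1744289985


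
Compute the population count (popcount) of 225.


0b11100001 has 4 set bits

4


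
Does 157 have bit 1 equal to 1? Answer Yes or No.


0b10011101, bit 1 = 0. No

No


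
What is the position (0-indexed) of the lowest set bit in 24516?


0b101111111000100. Lowest set bit at position 2

2


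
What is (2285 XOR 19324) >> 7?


Step 1: 2285 ^ 19324 = 17297
Step 2: 17297 >> 7 = 135

135


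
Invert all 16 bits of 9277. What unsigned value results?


9277 ^ 65535 = 56258

56258


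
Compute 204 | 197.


0b11001100 | 0b11000101 = 0b11001101 = 205

205


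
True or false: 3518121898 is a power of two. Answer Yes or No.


0b11010001101100100100011110101010. Multiple bits set => No

No


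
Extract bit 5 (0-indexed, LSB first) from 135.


0b10000111, position 5 = 0

0


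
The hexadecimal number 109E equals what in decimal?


109E hex = 4254 decimal

4254


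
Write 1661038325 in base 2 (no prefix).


1661038325 = 1100011000000010110111011110101 in binary

1100011000000010110111011110101


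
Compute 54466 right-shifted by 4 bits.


0b1101010011000010 >> 4 = 0b110101001100 = 3404

3404


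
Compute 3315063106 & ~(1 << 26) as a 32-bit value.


3315063106 & ~(1 << 26) = 3247954242

3247954242


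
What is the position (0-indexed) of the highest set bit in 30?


0b11110. Highest set bit at position 4

4


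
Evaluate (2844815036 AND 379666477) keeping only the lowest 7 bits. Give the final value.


Step 1: 2844815036 & 379666477 = 8405036
Step 2: 8405036 & 127 = 44

44


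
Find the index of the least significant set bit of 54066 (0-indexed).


0b1101001100110010. Lowest set bit at position 1

1


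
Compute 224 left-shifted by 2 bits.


0b11100000 << 2 = 0b1110000000 = 896

896


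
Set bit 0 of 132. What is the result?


132 | (1 << 0) = 132 | 1 = 133

133


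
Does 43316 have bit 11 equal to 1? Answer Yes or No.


0b1010100100110100, bit 11 = 1. Yes

Yes


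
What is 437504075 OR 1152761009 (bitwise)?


0b11010000100111100100001001011 | 0b1000100101101011011110010110001 = 0b1011110101101111111110011111011 = 1589116155

1589116155


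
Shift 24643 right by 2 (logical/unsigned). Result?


0b110000001000011 >> 2 = 0b1100000010000 = 6160

6160


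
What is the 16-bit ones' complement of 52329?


52329 ^ 65535 = 13206

13206


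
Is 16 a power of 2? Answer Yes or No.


0b10000. Only one bit set => Yes

Yes


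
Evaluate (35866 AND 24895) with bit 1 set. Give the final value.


Step 1: 35866 & 24895 = 26
Step 2: 26 | (1 << 1) = 26 | 2 = 26

26


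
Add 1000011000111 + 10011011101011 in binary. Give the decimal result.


1000011000111 + 10011011101011 = 11011110110010 = 14258

14258


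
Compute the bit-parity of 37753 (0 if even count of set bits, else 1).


0b1001001101111001 has 9 ones => parity 1

1


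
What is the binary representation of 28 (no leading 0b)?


28 = 11100 in binary

11100


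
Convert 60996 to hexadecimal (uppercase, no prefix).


60996 = EE44 hex

EE44


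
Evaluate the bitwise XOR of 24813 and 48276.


0b110000011101101 ^ 0b1011110010010100 = 0b1101110001111001 = 56441

56441


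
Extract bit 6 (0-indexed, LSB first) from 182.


0b10110110, position 6 = 0

0


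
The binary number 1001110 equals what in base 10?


1001110 in decimal = 78

78


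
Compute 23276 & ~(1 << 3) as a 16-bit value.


23276 & ~(1 << 3) = 23268

23268


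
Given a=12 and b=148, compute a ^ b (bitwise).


12 ^ 148 = 152

152


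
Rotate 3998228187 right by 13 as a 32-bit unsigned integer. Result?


Rotate 0b11101110010100000001111011011011 right by 13 (32-bit) = 0b11110110110111110111001010000000 = 4141838976

4141838976


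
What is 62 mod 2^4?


62 & 15 = 14

14


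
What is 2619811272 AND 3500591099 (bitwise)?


0b10011100001001110010010111001000 & 0b11010000101001101100011111111011 = 0b10010000001001100000010111001000 = 2418410952

2418410952


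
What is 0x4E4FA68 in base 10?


4E4FA68 hex = 82115176 decimal

82115176


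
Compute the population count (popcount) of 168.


0b10101000 has 3 set bits

3


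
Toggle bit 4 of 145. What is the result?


145 ^ (1 << 4) = 145 ^ 16 = 129

129


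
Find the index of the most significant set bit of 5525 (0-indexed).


0b1010110010101. Highest set bit at position 12

12


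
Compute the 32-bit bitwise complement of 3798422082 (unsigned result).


~0b11100010011001110101001001000010 = 0b11101100110001010110110111101 = 496545213 (32-bit unsigned)

496545213


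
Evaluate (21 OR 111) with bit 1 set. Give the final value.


Step 1: 21 | 111 = 127
Step 2: 127 | (1 << 1) = 127 | 2 = 127

127


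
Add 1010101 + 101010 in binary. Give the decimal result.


1010101 + 101010 = 1111111 = 127

127


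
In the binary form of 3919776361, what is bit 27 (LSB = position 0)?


0b11101001101000110000101001101001, position 27 = 1

1


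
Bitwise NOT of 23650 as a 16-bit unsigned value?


~0b101110001100010 = 0b1010001110011101 = 41885 (16-bit unsigned)

41885


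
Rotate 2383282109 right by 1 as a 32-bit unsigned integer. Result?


Rotate 0b10001110000011011111111110111101 right by 1 (32-bit) = 0b11000111000001101111111111011110 = 3339124702

3339124702


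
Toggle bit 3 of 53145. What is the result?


53145 ^ (1 << 3) = 53145 ^ 8 = 53137

53137


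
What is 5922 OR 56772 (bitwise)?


0b1011100100010 | 0b1101110111000100 = 0b1101111111100110 = 57318

57318


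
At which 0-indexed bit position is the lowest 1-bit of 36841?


0b1000111111101001. Lowest set bit at position 0

0


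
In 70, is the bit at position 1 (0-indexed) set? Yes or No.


0b1000110, bit 1 = 1. Yes

Yes


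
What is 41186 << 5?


0b1010000011100010 << 5 = 0b101000001110001000000 = 1317952

1317952


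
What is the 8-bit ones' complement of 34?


34 ^ 255 = 221

221


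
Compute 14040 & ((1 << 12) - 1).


14040 & 4095 = 1752

1752


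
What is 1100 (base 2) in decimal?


1100 in decimal = 12

12


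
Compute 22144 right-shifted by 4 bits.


0b101011010000000 >> 4 = 0b10101101000 = 1384

1384


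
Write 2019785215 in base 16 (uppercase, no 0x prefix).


2019785215 = 786379FF hex

786379FF


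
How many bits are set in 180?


0b10110100 has 4 set bits

4


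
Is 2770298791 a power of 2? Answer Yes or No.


0b10100101000111110110011110100111. Multiple bits set => No

No


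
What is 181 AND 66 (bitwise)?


0b10110101 & 0b1000010 = 0b0 = 0

0


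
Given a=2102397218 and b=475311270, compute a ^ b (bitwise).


2102397218 ^ 475311270 = 1627694468

1627694468


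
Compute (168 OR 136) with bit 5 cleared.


Step 1: 168 | 136 = 168
Step 2: 168 & ~(1 << 5) = 136

136


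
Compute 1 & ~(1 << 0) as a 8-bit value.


1 & ~(1 << 0) = 0

0


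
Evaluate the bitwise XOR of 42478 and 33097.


0b1010010111101110 ^ 0b1000000101001001 = 0b10010010100111 = 9383

9383


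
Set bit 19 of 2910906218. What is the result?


2910906218 | (1 << 19) = 2910906218 | 524288 = 2911430506

2911430506


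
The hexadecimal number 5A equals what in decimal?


5A hex = 90 decimal

90


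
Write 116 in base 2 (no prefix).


116 = 1110100 in binary

1110100


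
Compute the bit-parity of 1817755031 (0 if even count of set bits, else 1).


0b1101100010110001011110110010111 has 18 ones => parity 0

0


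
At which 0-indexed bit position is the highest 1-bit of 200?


0b11001000. Highest set bit at position 7

7


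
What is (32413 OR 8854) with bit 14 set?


Step 1: 32413 | 8854 = 32415
Step 2: 32415 | (1 << 14) = 32415 | 16384 = 32415

32415


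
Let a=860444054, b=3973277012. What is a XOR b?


860444054 ^ 3973277012 = 3751424194

3751424194


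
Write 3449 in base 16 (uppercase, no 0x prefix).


3449 = D79 hex

D79


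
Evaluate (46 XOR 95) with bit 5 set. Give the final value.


Step 1: 46 ^ 95 = 113
Step 2: 113 | (1 << 5) = 113 | 32 = 113

113


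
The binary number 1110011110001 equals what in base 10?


1110011110001 in decimal = 7409

7409


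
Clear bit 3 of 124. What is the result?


124 & ~(1 << 3) = 116

116


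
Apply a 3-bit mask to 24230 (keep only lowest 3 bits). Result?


24230 & 7 = 6

6


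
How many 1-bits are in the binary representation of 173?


0b10101101 has 5 set bits

5


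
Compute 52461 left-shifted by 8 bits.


0b1100110011101101 << 8 = 0b110011001110110100000000 = 13430016

13430016


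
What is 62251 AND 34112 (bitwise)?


0b1111001100101011 & 0b1000010101000000 = 0b1000000100000000 = 33024

33024


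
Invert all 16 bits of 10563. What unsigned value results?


10563 ^ 65535 = 54972

54972


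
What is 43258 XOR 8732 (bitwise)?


0b1010100011111010 ^ 0b10001000011100 = 0b1000101011100110 = 35558

35558


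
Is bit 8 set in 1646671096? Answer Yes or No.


0b1100010001001100011010011111000, bit 8 = 0. No

No


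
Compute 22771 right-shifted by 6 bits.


0b101100011110011 >> 6 = 0b101100011 = 355

355


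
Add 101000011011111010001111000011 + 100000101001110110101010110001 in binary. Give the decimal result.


101000011011111010001111000011 + 100000101001110110101010110001 = 1001001000101110000111001110100 = 1226247796

1226247796


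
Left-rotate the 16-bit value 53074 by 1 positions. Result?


Rotate 0b1100111101010010 left by 1 (16-bit) = 0b1001111010100101 = 40613

40613


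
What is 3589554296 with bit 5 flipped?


3589554296 ^ (1 << 5) = 3589554296 ^ 32 = 3589554264

3589554264


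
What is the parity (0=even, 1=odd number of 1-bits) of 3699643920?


0b11011100100001000001011000010000 has 11 ones => parity 1

1


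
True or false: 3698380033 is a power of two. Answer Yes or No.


0b11011100011100001100110100000001. Multiple bits set => No

No


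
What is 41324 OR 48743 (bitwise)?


0b1010000101101100 | 0b1011111001100111 = 0b1011111101101111 = 49007

49007


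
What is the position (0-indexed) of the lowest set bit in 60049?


0b1110101010010001. Lowest set bit at position 0

0


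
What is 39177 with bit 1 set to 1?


39177 | (1 << 1) = 39177 | 2 = 39179

39179


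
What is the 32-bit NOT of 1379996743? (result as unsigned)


~0b1010010010000010001010001000111 = 0b10101101101111101110101110111000 = 2914970552 (32-bit unsigned)

2914970552


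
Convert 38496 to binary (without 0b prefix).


38496 = 1001011001100000 in binary

1001011001100000


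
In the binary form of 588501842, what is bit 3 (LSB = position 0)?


0b100011000100111101001101010010, position 3 = 0

0


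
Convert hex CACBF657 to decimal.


CACBF657 hex = 3402364503 decimal

3402364503


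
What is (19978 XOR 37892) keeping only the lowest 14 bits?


Step 1: 19978 ^ 37892 = 55822
Step 2: 55822 & 16383 = 6670

6670


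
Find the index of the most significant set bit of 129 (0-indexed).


0b10000001. Highest set bit at position 7

7


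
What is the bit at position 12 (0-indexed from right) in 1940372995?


0b1110011101001111011111000000011, position 12 = 1

1


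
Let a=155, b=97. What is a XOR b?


155 ^ 97 = 250

250


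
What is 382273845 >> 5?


0b10110110010010000100100110101 >> 5 = 0b101101100100100001001001 = 11946057

11946057


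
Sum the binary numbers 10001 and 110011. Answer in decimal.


10001 + 110011 = 1000100 = 68

68


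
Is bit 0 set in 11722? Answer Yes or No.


0b10110111001010, bit 0 = 0. No

No


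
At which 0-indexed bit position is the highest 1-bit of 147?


0b10010011. Highest set bit at position 7

7


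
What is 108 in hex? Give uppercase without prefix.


108 = 6C hex

6C


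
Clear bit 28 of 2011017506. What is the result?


2011017506 & ~(1 << 28) = 1742582050

1742582050


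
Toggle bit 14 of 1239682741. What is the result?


1239682741 ^ (1 << 14) = 1239682741 ^ 16384 = 1239699125

1239699125


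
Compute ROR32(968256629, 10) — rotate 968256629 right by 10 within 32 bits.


Rotate 0b111001101101100110110001110101 right by 10 (32-bit) = 0b11101010011100110110110011011 = 491679131

491679131


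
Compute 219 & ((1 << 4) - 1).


219 & 15 = 11

11


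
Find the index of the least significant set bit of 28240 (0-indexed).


0b110111001010000. Lowest set bit at position 4

4


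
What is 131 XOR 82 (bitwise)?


0b10000011 ^ 0b1010010 = 0b11010001 = 209

209


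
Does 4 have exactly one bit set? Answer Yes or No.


0b100. Only one bit set => Yes

Yes


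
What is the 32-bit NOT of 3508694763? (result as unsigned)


~0b11010001001000100110111011101011 = 0b101110110111011001000100010100 = 786272532 (32-bit unsigned)

786272532


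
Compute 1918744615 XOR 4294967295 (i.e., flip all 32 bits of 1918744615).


1918744615 ^ 4294967295 = 2376222680

2376222680


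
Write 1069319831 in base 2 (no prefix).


1069319831 = 111111101111001000011010010111 in binary

111111101111001000011010010111


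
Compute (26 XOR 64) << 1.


Step 1: 26 ^ 64 = 90
Step 2: 90 << 1 = 180

180


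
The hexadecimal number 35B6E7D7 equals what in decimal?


35B6E7D7 hex = 901179351 decimal

901179351


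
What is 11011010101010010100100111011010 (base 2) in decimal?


11011010101010010100100111011010 in decimal = 3668527578

3668527578


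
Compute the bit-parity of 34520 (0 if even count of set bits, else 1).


0b1000011011011000 has 7 ones => parity 1

1


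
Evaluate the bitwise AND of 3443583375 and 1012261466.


0b11001101010000001110100110001111 & 0b111100010101011110001001011010 = 0b1100010000001110000000001010 = 205578250

205578250


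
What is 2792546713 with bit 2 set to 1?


2792546713 | (1 << 2) = 2792546713 | 4 = 2792546717

2792546717


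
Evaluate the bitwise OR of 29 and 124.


0b11101 | 0b1111100 = 0b1111101 = 125

125


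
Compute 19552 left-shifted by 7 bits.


0b100110001100000 << 7 = 0b1001100011000000000000 = 2502656

2502656


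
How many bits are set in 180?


0b10110100 has 4 set bits

4


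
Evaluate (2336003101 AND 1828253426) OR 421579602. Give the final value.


Step 1: 2336003101 & 1828253426 = 137921552
Step 2: 137921552 | 421579602 = 423153490

423153490


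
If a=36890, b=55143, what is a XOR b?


36890 ^ 55143 = 18301

18301


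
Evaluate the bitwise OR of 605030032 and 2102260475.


0b100100000100000000011010010000 | 0b1111101010011011111001011111011 = 0b1111101010111011111011011111011 = 2103310075

2103310075


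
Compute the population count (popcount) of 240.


0b11110000 has 4 set bits

4


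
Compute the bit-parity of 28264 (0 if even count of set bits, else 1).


0b110111001101000 has 8 ones => parity 0

0


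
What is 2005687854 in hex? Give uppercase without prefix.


2005687854 = 778C5E2E hex

778C5E2E


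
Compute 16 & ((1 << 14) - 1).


16 & 16383 = 16

16


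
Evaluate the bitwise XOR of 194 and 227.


0b11000010 ^ 0b11100011 = 0b100001 = 33

33


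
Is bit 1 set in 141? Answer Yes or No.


0b10001101, bit 1 = 0. No

No


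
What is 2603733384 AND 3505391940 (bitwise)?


0b10011011001100011101000110001000 & 0b11010000111100000000100101000100 = 0b10010000001100000000000100000000 = 2419065088

2419065088


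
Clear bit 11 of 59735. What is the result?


59735 & ~(1 << 11) = 57687

57687


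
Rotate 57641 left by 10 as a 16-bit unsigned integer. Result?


Rotate 0b1110000100101001 left by 10 (16-bit) = 0b1010011110000100 = 42884

42884


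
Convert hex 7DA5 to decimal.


7DA5 hex = 32165 decimal

32165


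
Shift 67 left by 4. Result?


0b1000011 << 4 = 0b10000110000 = 1072

1072


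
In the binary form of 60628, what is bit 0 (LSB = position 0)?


0b1110110011010100, position 0 = 0

0


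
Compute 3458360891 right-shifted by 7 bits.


0b11001110001000100110011000111011 >> 7 = 0b1100111000100010011001100 = 27018444

27018444


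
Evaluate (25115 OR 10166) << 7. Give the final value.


Step 1: 25115 | 10166 = 26559
Step 2: 26559 << 7 = 3399552

3399552


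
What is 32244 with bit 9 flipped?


32244 ^ (1 << 9) = 32244 ^ 512 = 32756

32756


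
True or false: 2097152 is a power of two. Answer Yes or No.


0b1000000000000000000000. Only one bit set => Yes

Yes


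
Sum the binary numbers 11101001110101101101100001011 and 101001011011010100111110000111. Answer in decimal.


11101001110101101101100001011 + 101001011011010100111110000111 = 1000110101010000010101010010010 = 1185426066

1185426066


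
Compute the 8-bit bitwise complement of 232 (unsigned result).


~0b11101000 = 0b10111 = 23 (8-bit unsigned)

23


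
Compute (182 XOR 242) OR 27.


Step 1: 182 ^ 242 = 68
Step 2: 68 | 27 = 95

95


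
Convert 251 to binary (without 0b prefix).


251 = 11111011 in binary

11111011


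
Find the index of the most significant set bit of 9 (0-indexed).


0b1001. Highest set bit at position 3

3


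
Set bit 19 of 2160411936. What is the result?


2160411936 | (1 << 19) = 2160411936 | 524288 = 2160936224

2160936224


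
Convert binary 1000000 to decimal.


1000000 in decimal = 64

64


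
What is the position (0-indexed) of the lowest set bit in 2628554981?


0b10011100101011001001000011100101. Lowest set bit at position 0

0


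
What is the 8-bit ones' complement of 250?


250 ^ 255 = 5

5


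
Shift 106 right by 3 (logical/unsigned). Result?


0b1101010 >> 3 = 0b1101 = 13

13


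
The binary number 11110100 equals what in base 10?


11110100 in decimal = 244

244


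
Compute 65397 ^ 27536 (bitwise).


0b1111111101110101 ^ 0b110101110010000 = 0b1001010011100101 = 38117

38117


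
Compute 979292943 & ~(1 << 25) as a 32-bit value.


979292943 & ~(1 << 25) = 945738511

945738511


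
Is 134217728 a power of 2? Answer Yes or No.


0b1000000000000000000000000000. Only one bit set => Yes

Yes


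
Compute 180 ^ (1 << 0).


180 ^ (1 << 0) = 180 ^ 1 = 181

181


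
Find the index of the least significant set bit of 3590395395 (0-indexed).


0b11010110000000010001011000000011. Lowest set bit at position 0

0


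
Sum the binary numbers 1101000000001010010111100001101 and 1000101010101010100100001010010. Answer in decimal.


1101000000001010010111100001101 + 1000101010101010100100001010010 = 10101101010110100111011101011111 = 2908387167

2908387167


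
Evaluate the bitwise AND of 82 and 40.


0b1010010 & 0b101000 = 0b0 = 0

0


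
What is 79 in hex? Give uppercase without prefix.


79 = 4F hex

4F


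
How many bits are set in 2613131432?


0b10011011110000010011100010101000 has 14 set bits

14


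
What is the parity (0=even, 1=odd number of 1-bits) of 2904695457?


0b10101101001000100010001010100001 has 12 ones => parity 0

0


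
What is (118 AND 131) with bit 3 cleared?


Step 1: 118 & 131 = 2
Step 2: 2 & ~(1 << 3) = 2

2


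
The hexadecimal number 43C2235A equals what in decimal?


43C2235A hex = 1136796506 decimal

1136796506


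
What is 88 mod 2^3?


88 & 7 = 0

0


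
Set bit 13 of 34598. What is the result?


34598 | (1 << 13) = 34598 | 8192 = 42790

42790


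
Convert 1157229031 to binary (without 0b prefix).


1157229031 = 1000100111110011110100111100111 in binary

1000100111110011110100111100111


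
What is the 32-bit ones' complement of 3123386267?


3123386267 ^ 4294967295 = 1171581028

1171581028


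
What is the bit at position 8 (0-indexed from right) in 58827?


0b1110010111001011, position 8 = 1

1


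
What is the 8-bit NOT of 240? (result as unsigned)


~0b11110000 = 0b1111 = 15 (8-bit unsigned)

15


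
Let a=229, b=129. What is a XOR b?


229 ^ 129 = 100

100


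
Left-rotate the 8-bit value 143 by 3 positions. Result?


Rotate 0b10001111 left by 3 (8-bit) = 0b1111100 = 124

124


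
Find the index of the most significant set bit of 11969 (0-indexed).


0b10111011000001. Highest set bit at position 13

13


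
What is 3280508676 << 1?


0b11000011100010001001011100000100 << 1 = 0b110000111000100010010111000001000 = 6561017352

6561017352


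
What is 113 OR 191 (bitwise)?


0b1110001 | 0b10111111 = 0b11111111 = 255

255


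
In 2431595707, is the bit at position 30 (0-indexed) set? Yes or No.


0b10010000111011110011010010111011, bit 30 = 0. No

No


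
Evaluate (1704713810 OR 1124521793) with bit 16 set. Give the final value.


Step 1: 1704713810 | 1124521793 = 1738530643
Step 2: 1738530643 | (1 << 16) = 1738530643 | 65536 = 1738530643

1738530643
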